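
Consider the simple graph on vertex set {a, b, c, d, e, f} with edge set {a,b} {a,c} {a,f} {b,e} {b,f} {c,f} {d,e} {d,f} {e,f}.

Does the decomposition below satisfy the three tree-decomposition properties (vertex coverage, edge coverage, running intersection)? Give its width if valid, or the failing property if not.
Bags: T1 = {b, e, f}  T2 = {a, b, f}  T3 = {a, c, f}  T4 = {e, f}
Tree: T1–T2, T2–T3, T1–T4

A tree decomposition must satisfy three properties: every vertex lies in some bag; for every edge, both endpoints lie together in some bag; and for every vertex, the bags containing it form a connected subtree. Here vertex d appears in no bag, so the decomposition is invalid.

No — vertex d appears in no bag.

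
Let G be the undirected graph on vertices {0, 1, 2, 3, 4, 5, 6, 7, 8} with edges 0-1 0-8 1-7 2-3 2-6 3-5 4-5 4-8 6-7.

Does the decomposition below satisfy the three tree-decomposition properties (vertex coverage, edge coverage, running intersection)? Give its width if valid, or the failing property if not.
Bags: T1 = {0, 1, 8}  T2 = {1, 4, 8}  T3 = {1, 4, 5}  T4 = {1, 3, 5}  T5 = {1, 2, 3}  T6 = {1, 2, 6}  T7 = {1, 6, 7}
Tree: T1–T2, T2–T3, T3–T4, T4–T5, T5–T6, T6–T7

Vertex coverage: the bags together contain {0, 1, 2, 3, 4, 5, 6, 7, 8}, the full vertex set. Edge coverage: each edge of G has both endpoints in at least one bag. Running intersection: for every vertex, the bags containing it form a connected subtree. All three properties hold, so this is a valid tree decomposition of width max|bag| − 1 = 2, and hence tw(G) ≤ 2.

Yes; width 2.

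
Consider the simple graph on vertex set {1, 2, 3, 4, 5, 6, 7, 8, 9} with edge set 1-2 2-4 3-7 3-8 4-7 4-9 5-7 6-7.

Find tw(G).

A width-1 tree decomposition is:
Bags: B1 = {4, 7}  B2 = {3, 7}  B3 = {5, 7}  B4 = {2, 4}  B5 = {6, 7}  B6 = {1, 2}  B7 = {4, 9}  B8 = {3, 8}
Tree: B1–B2, B1–B3, B1–B4, B3–B5, B4–B6, B4–B7, B2–B8
Every bag has size at most 2, so the width is 2 − 1 = 1 and tw(G) ≤ 1. Any graph with an edge has treewidth ≥ 1, and G has the edge 4–7. The upper and lower bounds meet at 1, so that is the treewidth.

1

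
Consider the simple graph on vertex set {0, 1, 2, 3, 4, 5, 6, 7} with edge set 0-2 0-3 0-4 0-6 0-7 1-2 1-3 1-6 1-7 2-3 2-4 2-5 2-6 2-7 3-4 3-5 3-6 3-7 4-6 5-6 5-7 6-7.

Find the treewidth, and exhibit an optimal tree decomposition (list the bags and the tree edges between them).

Each bag holds 5 vertices, so the decomposition has width 4, which upper-bounds the treewidth. Conversely, {0, 2, 3, 4, 6} is a clique of size 5, and the vertices of any clique must share a bag in every tree decomposition; so some bag has ≥ 5 vertices and tw(G) ≥ 4. Hence tw(G) = 4 exactly.

Treewidth 4.
One optimal decomposition is:
Bags: B1 = {1, 2, 3, 6, 7}  B2 = {2, 3, 5, 6, 7}  B3 = {0, 2, 3, 6, 7}  B4 = {0, 2, 3, 4, 6}
Tree: B1–B2, B1–B3, B3–B4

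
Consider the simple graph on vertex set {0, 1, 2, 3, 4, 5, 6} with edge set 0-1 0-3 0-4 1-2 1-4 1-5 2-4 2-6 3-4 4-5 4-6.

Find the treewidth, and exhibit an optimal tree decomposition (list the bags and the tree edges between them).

Treewidth 2.
One such decomposition:
Bags: B1 = {1, 2, 4}  B2 = {1, 4, 5}  B3 = {0, 1, 4}  B4 = {2, 4, 6}  B5 = {0, 3, 4}
Tree: B1–B2, B2–B3, B1–B4, B3–B5

The largest bag has 3 vertices, giving width 2; this decomposition certifies tw(G) ≤ 2. For the lower bound, the 3 vertices {0, 1, 4} are pairwise adjacent, and any tree decomposition puts a clique entirely inside one bag — forcing width ≥ 2. Therefore the treewidth is 2.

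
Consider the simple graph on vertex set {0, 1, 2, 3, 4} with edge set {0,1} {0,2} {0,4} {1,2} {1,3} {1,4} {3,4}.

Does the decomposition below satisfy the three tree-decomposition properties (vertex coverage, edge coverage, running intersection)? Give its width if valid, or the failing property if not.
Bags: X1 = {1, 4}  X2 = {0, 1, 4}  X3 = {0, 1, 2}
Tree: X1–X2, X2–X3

A tree decomposition must satisfy three properties: every vertex lies in some bag; for every edge, both endpoints lie together in some bag; and for every vertex, the bags containing it form a connected subtree. Here vertex 3 appears in no bag, so the decomposition is invalid.

No — vertex 3 appears in no bag.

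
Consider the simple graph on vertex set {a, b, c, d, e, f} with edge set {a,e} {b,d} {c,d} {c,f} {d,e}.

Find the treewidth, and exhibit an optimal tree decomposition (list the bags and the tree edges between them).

Every bag has size at most 2, so the width is 2 − 1 = 1 and tw(G) ≤ 1. G has an edge, so its treewidth is at least 1. Hence tw(G) = 1 exactly.

Treewidth 1.
One optimal decomposition is:
Bags: B1 = {d, e}  B2 = {c, d}  B3 = {c, f}  B4 = {b, d}  B5 = {a, e}
Tree: B1–B2, B2–B3, B2–B4, B1–B5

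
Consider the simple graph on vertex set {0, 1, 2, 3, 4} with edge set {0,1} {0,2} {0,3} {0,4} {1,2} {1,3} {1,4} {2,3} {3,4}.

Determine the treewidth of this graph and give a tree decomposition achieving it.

The largest bag has 4 vertices, giving width 3; this decomposition certifies tw(G) ≤ 3. On the other hand G contains the 4-clique {0, 1, 2, 3}. A clique must lie in a single bag of any decomposition, so no decomposition can have width below 3. The upper and lower bounds meet at 3, so that is the treewidth.

Treewidth 3.
Bags: B1 = {0, 1, 2, 3}  B2 = {0, 1, 3, 4}
Tree: B1–B2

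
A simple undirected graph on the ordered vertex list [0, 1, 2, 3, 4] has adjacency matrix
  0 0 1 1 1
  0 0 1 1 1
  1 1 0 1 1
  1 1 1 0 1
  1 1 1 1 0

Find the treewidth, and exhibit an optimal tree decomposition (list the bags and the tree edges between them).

Every bag has size at most 4, so the width is 4 − 1 = 3 and tw(G) ≤ 3. On the other hand G contains the 4-clique {0, 2, 3, 4}. A clique must lie in a single bag of any decomposition, so no decomposition can have width below 3. Combining the bounds, tw(G) = 3.

Treewidth 3.
One such decomposition:
Bags: B1 = {1, 2, 3, 4}  B2 = {0, 2, 3, 4}
Tree: B1–B2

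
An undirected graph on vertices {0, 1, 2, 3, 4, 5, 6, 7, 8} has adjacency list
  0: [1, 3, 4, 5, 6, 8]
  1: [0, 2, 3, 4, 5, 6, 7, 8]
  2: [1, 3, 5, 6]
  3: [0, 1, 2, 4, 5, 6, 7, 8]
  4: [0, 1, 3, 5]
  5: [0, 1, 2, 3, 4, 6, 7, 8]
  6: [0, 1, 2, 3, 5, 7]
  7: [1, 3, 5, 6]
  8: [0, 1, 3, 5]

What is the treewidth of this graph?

A width-4 tree decomposition is:
Bags: B1 = {1, 2, 3, 5, 6}  B2 = {1, 3, 5, 6, 7}  B3 = {0, 1, 3, 5, 6}  B4 = {0, 1, 3, 5, 8}  B5 = {0, 1, 3, 4, 5}
Tree: B1–B2, B1–B3, B3–B4, B4–B5
Every bag has size at most 5, so the width is 5 − 1 = 4 and tw(G) ≤ 4. Conversely, {0, 1, 3, 5, 8} is a clique of size 5, and the vertices of any clique must share a bag in every tree decomposition; so some bag has ≥ 5 vertices and tw(G) ≥ 4. Therefore the treewidth is 4.

4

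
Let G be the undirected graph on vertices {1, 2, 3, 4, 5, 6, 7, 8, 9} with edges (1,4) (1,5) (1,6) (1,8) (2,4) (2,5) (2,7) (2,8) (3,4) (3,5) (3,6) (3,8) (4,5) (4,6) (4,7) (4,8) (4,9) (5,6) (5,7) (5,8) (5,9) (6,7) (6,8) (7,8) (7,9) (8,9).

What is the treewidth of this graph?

A width-4 tree decomposition is:
Bags: B1 = {3, 4, 5, 6, 8}  B2 = {4, 5, 6, 7, 8}  B3 = {4, 5, 7, 8, 9}  B4 = {1, 4, 5, 6, 8}  B5 = {2, 4, 5, 7, 8}
Tree: B1–B2, B2–B3, B1–B4, B2–B5
Every bag has size at most 5, so the width is 5 − 1 = 4 and tw(G) ≤ 4. On the other hand G contains the 5-clique {4, 5, 7, 8, 9}. A clique must lie in a single bag of any decomposition, so no decomposition can have width below 4. Combining the bounds, tw(G) = 4.

4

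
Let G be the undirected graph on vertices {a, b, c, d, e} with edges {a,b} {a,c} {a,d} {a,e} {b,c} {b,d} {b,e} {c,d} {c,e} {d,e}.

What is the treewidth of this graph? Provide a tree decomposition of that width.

Treewidth 4.
Bags: B1 = {a, b, c, d, e}
Tree: (single bag)

A single bag containing all 5 vertices is trivially a valid decomposition of width 4. On the other hand G contains the 5-clique {a, b, c, d, e}. A clique must lie in a single bag of any decomposition, so no decomposition can have width below 4. Combining the bounds, tw(G) = 4.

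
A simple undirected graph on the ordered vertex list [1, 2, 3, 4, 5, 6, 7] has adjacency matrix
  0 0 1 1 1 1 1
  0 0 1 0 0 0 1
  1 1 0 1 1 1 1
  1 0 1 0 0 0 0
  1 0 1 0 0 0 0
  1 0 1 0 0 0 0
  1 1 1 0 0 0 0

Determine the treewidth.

2

A width-2 tree decomposition is:
Bags: B1 = {1, 3, 4}  B2 = {1, 3, 6}  B3 = {1, 3, 5}  B4 = {1, 3, 7}  B5 = {2, 3, 7}
Tree: B1–B2, B2–B3, B2–B4, B4–B5
Each bag holds 3 vertices, so the decomposition has width 2, which upper-bounds the treewidth. Conversely, {1, 3, 4} is a clique of size 3, and the vertices of any clique must share a bag in every tree decomposition; so some bag has ≥ 3 vertices and tw(G) ≥ 2. Therefore the treewidth is 2.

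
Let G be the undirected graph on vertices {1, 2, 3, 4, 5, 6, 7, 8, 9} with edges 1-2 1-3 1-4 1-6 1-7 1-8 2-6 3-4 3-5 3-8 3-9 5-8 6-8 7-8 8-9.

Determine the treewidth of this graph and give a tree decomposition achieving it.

Treewidth 2.
One such decomposition:
Bags: B1 = {3, 5, 8}  B2 = {1, 3, 8}  B3 = {1, 7, 8}  B4 = {1, 3, 4}  B5 = {3, 8, 9}  B6 = {1, 6, 8}  B7 = {1, 2, 6}
Tree: B1–B2, B2–B3, B2–B4, B2–B5, B2–B6, B6–B7

The largest bag has 3 vertices, giving width 2; this decomposition certifies tw(G) ≤ 2. For the lower bound, the 3 vertices {1, 3, 8} are pairwise adjacent, and any tree decomposition puts a clique entirely inside one bag — forcing width ≥ 2. The upper and lower bounds meet at 2, so that is the treewidth.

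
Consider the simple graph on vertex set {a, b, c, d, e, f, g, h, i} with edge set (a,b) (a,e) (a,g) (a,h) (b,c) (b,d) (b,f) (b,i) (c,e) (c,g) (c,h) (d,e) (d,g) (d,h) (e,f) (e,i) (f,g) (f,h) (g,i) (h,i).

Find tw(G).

A width-4 tree decomposition is:
Bags: B1 = {a, b, e, g, h}  B2 = {b, d, e, g, h}  B3 = {b, e, g, h, i}  B4 = {b, e, f, g, h}  B5 = {b, c, e, g, h}
Tree: B1–B2, B2–B3, B3–B4, B4–B5
Each bag holds 5 vertices, so the decomposition has width 4, which upper-bounds the treewidth. For the lower bound: the 5 vertex sets {a,b}, {d,e}, {g,i}, {h}, {f} are disjoint, each induces a connected subgraph, and every pair is joined by at least one edge of G. Contracting each set to a single vertex therefore yields K_{5} as a minor, and since treewidth is minor-monotone, tw(G) ≥ tw(K_{5}) = 4. Therefore the treewidth is 4.

4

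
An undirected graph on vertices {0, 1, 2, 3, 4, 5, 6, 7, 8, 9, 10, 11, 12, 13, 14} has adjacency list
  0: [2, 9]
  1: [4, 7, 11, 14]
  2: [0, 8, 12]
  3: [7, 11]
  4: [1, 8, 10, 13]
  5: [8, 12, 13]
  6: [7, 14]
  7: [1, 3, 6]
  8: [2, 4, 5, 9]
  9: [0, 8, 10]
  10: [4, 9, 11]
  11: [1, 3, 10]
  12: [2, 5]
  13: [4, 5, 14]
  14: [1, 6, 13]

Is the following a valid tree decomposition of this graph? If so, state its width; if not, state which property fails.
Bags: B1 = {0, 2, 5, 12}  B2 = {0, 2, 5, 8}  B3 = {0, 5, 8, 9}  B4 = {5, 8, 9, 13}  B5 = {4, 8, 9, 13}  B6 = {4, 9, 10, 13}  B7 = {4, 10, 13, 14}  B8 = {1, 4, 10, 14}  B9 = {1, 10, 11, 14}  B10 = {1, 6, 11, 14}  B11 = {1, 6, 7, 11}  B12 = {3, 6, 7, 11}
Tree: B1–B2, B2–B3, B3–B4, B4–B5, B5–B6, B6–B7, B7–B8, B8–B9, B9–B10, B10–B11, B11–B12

Yes; width 3.

Vertex coverage: the bags together contain {0, 1, 2, 3, 4, 5, 6, 7, 8, 9, 10, 11, 12, 13, 14}, the full vertex set. Edge coverage: each edge of G has both endpoints in at least one bag. Running intersection: for every vertex, the bags containing it form a connected subtree. All three properties hold, so this is a valid tree decomposition of width max|bag| − 1 = 3, and hence tw(G) ≤ 3.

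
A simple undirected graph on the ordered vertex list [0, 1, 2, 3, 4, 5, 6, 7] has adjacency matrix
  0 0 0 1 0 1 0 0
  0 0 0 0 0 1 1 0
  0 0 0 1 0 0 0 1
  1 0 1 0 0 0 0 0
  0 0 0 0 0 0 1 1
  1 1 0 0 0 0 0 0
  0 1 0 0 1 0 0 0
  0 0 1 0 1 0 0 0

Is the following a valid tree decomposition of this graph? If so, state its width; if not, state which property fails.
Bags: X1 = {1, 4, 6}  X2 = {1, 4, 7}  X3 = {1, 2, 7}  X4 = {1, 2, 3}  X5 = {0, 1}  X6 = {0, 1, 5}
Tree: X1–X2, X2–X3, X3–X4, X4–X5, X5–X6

A tree decomposition must satisfy three properties: every vertex lies in some bag; for every edge, both endpoints lie together in some bag; and for every vertex, the bags containing it form a connected subtree. Here edge (3,0) lies in no bag, so the decomposition is invalid.

No — edge (3,0) lies in no bag.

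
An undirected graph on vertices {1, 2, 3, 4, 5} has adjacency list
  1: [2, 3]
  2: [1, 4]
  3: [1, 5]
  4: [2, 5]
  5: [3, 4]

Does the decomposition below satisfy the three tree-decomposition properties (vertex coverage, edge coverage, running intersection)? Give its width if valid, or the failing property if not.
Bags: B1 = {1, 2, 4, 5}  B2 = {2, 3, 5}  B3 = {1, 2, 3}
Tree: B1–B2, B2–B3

A tree decomposition must satisfy three properties: every vertex lies in some bag; for every edge, both endpoints lie together in some bag; and for every vertex, the bags containing it form a connected subtree. Here bags containing vertex 1 are not connected in the tree, so the decomposition is invalid.

No — bags containing vertex 1 are not connected in the tree.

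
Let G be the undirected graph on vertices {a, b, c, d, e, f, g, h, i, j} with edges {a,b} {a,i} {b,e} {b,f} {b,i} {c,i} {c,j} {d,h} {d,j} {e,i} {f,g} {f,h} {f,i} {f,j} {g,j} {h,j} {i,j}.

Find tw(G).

2

A width-2 tree decomposition is:
Bags: B1 = {f, h, j}  B2 = {f, g, j}  B3 = {f, i, j}  B4 = {d, h, j}  B5 = {b, f, i}  B6 = {a, b, i}  B7 = {c, i, j}  B8 = {b, e, i}
Tree: B1–B2, B2–B3, B1–B4, B3–B5, B5–B6, B3–B7, B6–B8
The largest bag has 3 vertices, giving width 2; this decomposition certifies tw(G) ≤ 2. For the lower bound, the 3 vertices {d, h, j} are pairwise adjacent, and any tree decomposition puts a clique entirely inside one bag — forcing width ≥ 2. The upper and lower bounds meet at 2, so that is the treewidth.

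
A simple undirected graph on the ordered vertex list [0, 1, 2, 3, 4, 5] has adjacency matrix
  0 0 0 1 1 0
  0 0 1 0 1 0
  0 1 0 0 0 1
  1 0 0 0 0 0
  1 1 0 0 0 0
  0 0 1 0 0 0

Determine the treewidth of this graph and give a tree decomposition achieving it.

Treewidth 1.
One such decomposition:
Bags: B1 = {2, 5}  B2 = {1, 2}  B3 = {1, 4}  B4 = {0, 4}  B5 = {0, 3}
Tree: B1–B2, B2–B3, B3–B4, B4–B5

The largest bag has 2 vertices, giving width 1; this decomposition certifies tw(G) ≤ 1. G has an edge, so its treewidth is at least 1. Therefore the treewidth is 1.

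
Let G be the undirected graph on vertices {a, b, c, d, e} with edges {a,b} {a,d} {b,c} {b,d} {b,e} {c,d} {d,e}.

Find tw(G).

2

A width-2 tree decomposition is:
Bags: B1 = {b, d, e}  B2 = {a, b, d}  B3 = {b, c, d}
Tree: B1–B2, B1–B3
Each bag holds 3 vertices, so the decomposition has width 2, which upper-bounds the treewidth. On the other hand G contains the 3-clique {b, d, e}. A clique must lie in a single bag of any decomposition, so no decomposition can have width below 2. The upper and lower bounds meet at 2, so that is the treewidth.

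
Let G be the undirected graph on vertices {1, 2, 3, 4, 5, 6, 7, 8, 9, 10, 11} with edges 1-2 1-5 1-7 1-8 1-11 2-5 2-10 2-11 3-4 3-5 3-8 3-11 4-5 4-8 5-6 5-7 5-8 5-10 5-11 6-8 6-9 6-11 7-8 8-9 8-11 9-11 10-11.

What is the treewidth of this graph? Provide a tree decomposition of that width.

Treewidth 3.
Bags: B1 = {5, 6, 8, 11}  B2 = {3, 5, 8, 11}  B3 = {6, 8, 9, 11}  B4 = {3, 4, 5, 8}  B5 = {1, 5, 8, 11}  B6 = {1, 2, 5, 11}  B7 = {1, 5, 7, 8}  B8 = {2, 5, 10, 11}
Tree: B1–B2, B1–B3, B2–B4, B1–B5, B5–B6, B5–B7, B6–B8

The largest bag has 4 vertices, giving width 3; this decomposition certifies tw(G) ≤ 3. Conversely, {6, 8, 9, 11} is a clique of size 4, and the vertices of any clique must share a bag in every tree decomposition; so some bag has ≥ 4 vertices and tw(G) ≥ 3. Combining the bounds, tw(G) = 3.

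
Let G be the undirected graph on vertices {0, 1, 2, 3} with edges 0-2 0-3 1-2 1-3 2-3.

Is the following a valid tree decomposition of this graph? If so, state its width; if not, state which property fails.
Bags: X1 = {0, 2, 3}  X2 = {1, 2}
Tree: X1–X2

A tree decomposition must satisfy three properties: every vertex lies in some bag; for every edge, both endpoints lie together in some bag; and for every vertex, the bags containing it form a connected subtree. Here edge (3,1) lies in no bag, so the decomposition is invalid.

No — edge (3,1) lies in no bag.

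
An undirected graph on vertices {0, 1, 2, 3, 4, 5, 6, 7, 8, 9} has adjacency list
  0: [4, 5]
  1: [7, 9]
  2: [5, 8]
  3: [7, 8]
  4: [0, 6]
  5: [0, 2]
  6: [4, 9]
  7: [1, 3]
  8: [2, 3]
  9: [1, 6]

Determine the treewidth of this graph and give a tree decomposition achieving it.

Treewidth 2.
One such decomposition:
Bags: B1 = {0, 4, 6}  B2 = {0, 5, 6}  B3 = {2, 5, 6}  B4 = {2, 6, 8}  B5 = {3, 6, 8}  B6 = {3, 6, 7}  B7 = {1, 6, 7}  B8 = {1, 6, 9}
Tree: B1–B2, B2–B3, B3–B4, B4–B5, B5–B6, B6–B7, B7–B8

The largest bag has 3 vertices, giving width 2; this decomposition certifies tw(G) ≤ 2. For the lower bound, G contains the cycle 6–4–0–5–2–8–3–7–1–9–6, so G is not a forest; only forests have treewidth ≤ 1, hence tw(G) ≥ 2. Therefore the treewidth is 2.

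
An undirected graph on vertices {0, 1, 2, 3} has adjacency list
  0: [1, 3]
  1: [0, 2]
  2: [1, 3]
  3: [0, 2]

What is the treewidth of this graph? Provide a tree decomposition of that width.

Every bag has size at most 3, so the width is 3 − 1 = 2 and tw(G) ≤ 2. For the lower bound, G contains the cycle 0–3–2–1–0, so G is not a forest; only forests have treewidth ≤ 1, hence tw(G) ≥ 2. Combining the bounds, tw(G) = 2.

Treewidth 2.
Bags: B1 = {0, 2, 3}  B2 = {0, 1, 2}
Tree: B1–B2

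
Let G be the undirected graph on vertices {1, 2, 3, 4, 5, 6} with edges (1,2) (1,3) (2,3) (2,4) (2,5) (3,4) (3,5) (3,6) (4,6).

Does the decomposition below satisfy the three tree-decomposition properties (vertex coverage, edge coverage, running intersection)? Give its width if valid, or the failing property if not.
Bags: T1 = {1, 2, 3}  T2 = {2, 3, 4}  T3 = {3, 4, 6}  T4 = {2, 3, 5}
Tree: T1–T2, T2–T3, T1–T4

Vertex coverage: the bags together contain {1, 2, 3, 4, 5, 6}, the full vertex set. Edge coverage: each edge of G has both endpoints in at least one bag. Running intersection: for every vertex, the bags containing it form a connected subtree. All three properties hold, so this is a valid tree decomposition of width max|bag| − 1 = 2, and hence tw(G) ≤ 2.

Yes; width 2.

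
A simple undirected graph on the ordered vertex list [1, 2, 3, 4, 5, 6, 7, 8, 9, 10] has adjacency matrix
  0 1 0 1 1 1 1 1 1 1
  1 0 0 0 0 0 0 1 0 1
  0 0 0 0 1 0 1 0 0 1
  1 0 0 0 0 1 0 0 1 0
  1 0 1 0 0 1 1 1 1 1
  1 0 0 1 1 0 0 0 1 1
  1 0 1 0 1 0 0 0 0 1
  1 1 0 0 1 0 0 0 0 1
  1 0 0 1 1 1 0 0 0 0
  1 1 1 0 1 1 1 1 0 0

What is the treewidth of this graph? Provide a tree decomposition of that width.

Every bag has size at most 4, so the width is 4 − 1 = 3 and tw(G) ≤ 3. Conversely, {1, 2, 8, 10} is a clique of size 4, and the vertices of any clique must share a bag in every tree decomposition; so some bag has ≥ 4 vertices and tw(G) ≥ 3. Combining the bounds, tw(G) = 3.

Treewidth 3.
One optimal decomposition is:
Bags: B1 = {1, 5, 6, 10}  B2 = {1, 5, 6, 9}  B3 = {1, 4, 6, 9}  B4 = {1, 5, 7, 10}  B5 = {1, 5, 8, 10}  B6 = {3, 5, 7, 10}  B7 = {1, 2, 8, 10}
Tree: B1–B2, B2–B3, B1–B4, B1–B5, B4–B6, B5–B7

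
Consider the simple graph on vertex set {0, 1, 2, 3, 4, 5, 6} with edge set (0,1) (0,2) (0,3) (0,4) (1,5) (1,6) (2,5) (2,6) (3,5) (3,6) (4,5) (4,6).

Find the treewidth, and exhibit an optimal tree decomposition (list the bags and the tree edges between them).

Treewidth 3.
One optimal decomposition is:
Bags: B1 = {0, 4, 5, 6}  B2 = {0, 1, 5, 6}  B3 = {0, 2, 5, 6}  B4 = {0, 3, 5, 6}
Tree: B1–B2, B2–B3, B3–B4

Each bag holds 4 vertices, so the decomposition has width 3, which upper-bounds the treewidth. For the lower bound: the 4 vertex sets {0,4}, {1,5}, {6}, {2} are disjoint, each induces a connected subgraph, and every pair is joined by at least one edge of G. Contracting each set to a single vertex therefore yields K_{4} as a minor, and since treewidth is minor-monotone, tw(G) ≥ tw(K_{4}) = 3. Combining the bounds, tw(G) = 3.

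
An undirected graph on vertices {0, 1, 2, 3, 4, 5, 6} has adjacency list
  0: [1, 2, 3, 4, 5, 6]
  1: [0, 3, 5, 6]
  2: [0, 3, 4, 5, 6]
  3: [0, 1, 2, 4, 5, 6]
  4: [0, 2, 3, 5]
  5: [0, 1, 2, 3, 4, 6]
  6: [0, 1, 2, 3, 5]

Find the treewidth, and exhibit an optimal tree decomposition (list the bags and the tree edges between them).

Treewidth 4.
One optimal decomposition is:
Bags: B1 = {0, 2, 3, 4, 5}  B2 = {0, 2, 3, 5, 6}  B3 = {0, 1, 3, 5, 6}
Tree: B1–B2, B2–B3

The largest bag has 5 vertices, giving width 4; this decomposition certifies tw(G) ≤ 4. On the other hand G contains the 5-clique {0, 1, 3, 5, 6}. A clique must lie in a single bag of any decomposition, so no decomposition can have width below 4. Combining the bounds, tw(G) = 4.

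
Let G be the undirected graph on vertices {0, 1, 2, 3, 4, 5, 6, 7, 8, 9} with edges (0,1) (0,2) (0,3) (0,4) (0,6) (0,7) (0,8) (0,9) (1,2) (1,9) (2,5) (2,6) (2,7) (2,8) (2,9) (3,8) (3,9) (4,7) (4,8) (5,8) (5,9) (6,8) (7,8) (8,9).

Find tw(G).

A width-3 tree decomposition is:
Bags: B1 = {0, 2, 8, 9}  B2 = {0, 1, 2, 9}  B3 = {0, 3, 8, 9}  B4 = {0, 2, 7, 8}  B5 = {0, 2, 6, 8}  B6 = {0, 4, 7, 8}  B7 = {2, 5, 8, 9}
Tree: B1–B2, B1–B3, B1–B4, B1–B5, B4–B6, B1–B7
Each bag holds 4 vertices, so the decomposition has width 3, which upper-bounds the treewidth. For the lower bound, the 4 vertices {0, 2, 8, 9} are pairwise adjacent, and any tree decomposition puts a clique entirely inside one bag — forcing width ≥ 3. Combining the bounds, tw(G) = 3.

3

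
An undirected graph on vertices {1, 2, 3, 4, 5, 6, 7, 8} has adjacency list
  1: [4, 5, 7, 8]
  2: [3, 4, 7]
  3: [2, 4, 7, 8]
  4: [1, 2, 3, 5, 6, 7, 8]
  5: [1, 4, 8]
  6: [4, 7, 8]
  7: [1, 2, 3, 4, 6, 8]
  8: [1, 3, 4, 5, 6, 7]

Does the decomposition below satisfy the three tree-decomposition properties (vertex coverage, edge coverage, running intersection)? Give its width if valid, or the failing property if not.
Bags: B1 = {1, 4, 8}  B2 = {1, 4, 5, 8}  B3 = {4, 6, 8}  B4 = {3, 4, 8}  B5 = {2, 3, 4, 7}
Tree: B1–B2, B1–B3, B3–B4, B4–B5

A tree decomposition must satisfy three properties: every vertex lies in some bag; for every edge, both endpoints lie together in some bag; and for every vertex, the bags containing it form a connected subtree. Here edge (7,1) lies in no bag, so the decomposition is invalid.

No — edge (7,1) lies in no bag.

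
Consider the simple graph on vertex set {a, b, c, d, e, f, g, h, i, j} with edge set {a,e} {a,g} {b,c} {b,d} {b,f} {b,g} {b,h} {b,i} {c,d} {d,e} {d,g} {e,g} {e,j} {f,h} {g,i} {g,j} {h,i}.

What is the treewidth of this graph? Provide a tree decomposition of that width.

Treewidth 2.
Bags: B1 = {b, d, g}  B2 = {d, e, g}  B3 = {b, c, d}  B4 = {b, g, i}  B5 = {b, h, i}  B6 = {a, e, g}  B7 = {b, f, h}  B8 = {e, g, j}
Tree: B1–B2, B1–B3, B1–B4, B4–B5, B2–B6, B5–B7, B6–B8

Every bag has size at most 3, so the width is 3 − 1 = 2 and tw(G) ≤ 2. For the lower bound, the 3 vertices {e, g, j} are pairwise adjacent, and any tree decomposition puts a clique entirely inside one bag — forcing width ≥ 2. Therefore the treewidth is 2.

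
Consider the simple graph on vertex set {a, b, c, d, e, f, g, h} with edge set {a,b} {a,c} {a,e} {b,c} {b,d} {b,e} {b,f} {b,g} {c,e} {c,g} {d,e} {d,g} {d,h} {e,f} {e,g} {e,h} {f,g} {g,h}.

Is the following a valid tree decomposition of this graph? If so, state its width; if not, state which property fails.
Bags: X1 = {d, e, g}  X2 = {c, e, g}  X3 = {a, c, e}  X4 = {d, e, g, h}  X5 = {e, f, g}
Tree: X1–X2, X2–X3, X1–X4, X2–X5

No — vertex b appears in no bag.

A tree decomposition must satisfy three properties: every vertex lies in some bag; for every edge, both endpoints lie together in some bag; and for every vertex, the bags containing it form a connected subtree. Here vertex b appears in no bag, so the decomposition is invalid.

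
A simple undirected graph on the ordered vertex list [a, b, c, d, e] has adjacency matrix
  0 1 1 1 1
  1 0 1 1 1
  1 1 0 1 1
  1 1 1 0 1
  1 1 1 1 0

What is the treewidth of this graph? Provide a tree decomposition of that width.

Treewidth 4.
One such decomposition:
Bags: B1 = {a, b, c, d, e}
Tree: (single bag)

A single bag containing all 5 vertices is trivially a valid decomposition of width 4. For the lower bound, the 5 vertices {a, b, c, d, e} are pairwise adjacent, and any tree decomposition puts a clique entirely inside one bag — forcing width ≥ 4. Therefore the treewidth is 4.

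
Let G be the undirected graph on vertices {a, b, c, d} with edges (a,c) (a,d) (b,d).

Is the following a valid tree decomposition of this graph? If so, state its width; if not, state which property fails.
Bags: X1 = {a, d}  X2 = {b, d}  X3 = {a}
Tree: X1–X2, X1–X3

No — vertex c appears in no bag.

A tree decomposition must satisfy three properties: every vertex lies in some bag; for every edge, both endpoints lie together in some bag; and for every vertex, the bags containing it form a connected subtree. Here vertex c appears in no bag, so the decomposition is invalid.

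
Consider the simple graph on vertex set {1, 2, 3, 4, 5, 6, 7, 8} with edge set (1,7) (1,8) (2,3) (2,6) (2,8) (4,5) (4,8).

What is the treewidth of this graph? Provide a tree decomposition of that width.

Every bag has size at most 2, so the width is 2 − 1 = 1 and tw(G) ≤ 1. Any graph with an edge has treewidth ≥ 1, and G has the edge 8–2. Combining the bounds, tw(G) = 1.

Treewidth 1.
One such decomposition:
Bags: B1 = {2, 8}  B2 = {4, 8}  B3 = {1, 8}  B4 = {2, 3}  B5 = {4, 5}  B6 = {1, 7}  B7 = {2, 6}
Tree: B1–B2, B1–B3, B1–B4, B2–B5, B3–B6, B4–B7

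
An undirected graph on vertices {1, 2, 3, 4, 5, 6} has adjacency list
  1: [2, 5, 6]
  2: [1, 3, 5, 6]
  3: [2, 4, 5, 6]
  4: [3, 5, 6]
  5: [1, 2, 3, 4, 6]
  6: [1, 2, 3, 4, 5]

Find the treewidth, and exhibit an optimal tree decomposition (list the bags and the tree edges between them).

The largest bag has 4 vertices, giving width 3; this decomposition certifies tw(G) ≤ 3. On the other hand G contains the 4-clique {1, 2, 5, 6}. A clique must lie in a single bag of any decomposition, so no decomposition can have width below 3. Therefore the treewidth is 3.

Treewidth 3.
One optimal decomposition is:
Bags: B1 = {3, 4, 5, 6}  B2 = {2, 3, 5, 6}  B3 = {1, 2, 5, 6}
Tree: B1–B2, B2–B3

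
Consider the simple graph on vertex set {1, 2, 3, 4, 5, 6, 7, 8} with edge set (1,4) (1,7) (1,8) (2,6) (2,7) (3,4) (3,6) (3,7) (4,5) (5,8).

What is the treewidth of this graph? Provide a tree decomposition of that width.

Treewidth 2.
One optimal decomposition is:
Bags: B1 = {2, 6, 7}  B2 = {3, 6, 7}  B3 = {1, 3, 7}  B4 = {1, 3, 4}  B5 = {1, 4, 8}  B6 = {4, 5, 8}
Tree: B1–B2, B2–B3, B3–B4, B4–B5, B5–B6

The largest bag has 3 vertices, giving width 2; this decomposition certifies tw(G) ≤ 2. Since 2–6–3–7–2 is a cycle in G, G is not acyclic. Forests are exactly the graphs of treewidth ≤ 1, so tw(G) ≥ 2. Hence tw(G) = 2 exactly.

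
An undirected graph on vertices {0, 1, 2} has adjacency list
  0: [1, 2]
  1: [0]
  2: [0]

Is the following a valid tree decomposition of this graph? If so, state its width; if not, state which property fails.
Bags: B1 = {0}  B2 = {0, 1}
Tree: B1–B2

No — vertex 2 appears in no bag.

A tree decomposition must satisfy three properties: every vertex lies in some bag; for every edge, both endpoints lie together in some bag; and for every vertex, the bags containing it form a connected subtree. Here vertex 2 appears in no bag, so the decomposition is invalid.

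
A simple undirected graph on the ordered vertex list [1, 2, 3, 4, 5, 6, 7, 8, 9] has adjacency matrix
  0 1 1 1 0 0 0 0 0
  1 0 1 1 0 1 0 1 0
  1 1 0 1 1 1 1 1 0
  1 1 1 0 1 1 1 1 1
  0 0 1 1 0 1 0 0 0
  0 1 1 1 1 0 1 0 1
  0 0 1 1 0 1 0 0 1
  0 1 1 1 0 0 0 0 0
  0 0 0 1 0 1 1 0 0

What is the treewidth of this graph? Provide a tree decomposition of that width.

The largest bag has 4 vertices, giving width 3; this decomposition certifies tw(G) ≤ 3. For the lower bound, the 4 vertices {4, 6, 7, 9} are pairwise adjacent, and any tree decomposition puts a clique entirely inside one bag — forcing width ≥ 3. Therefore the treewidth is 3.

Treewidth 3.
One optimal decomposition is:
Bags: B1 = {3, 4, 5, 6}  B2 = {3, 4, 6, 7}  B3 = {2, 3, 4, 6}  B4 = {2, 3, 4, 8}  B5 = {1, 2, 3, 4}  B6 = {4, 6, 7, 9}
Tree: B1–B2, B2–B3, B3–B4, B4–B5, B2–B6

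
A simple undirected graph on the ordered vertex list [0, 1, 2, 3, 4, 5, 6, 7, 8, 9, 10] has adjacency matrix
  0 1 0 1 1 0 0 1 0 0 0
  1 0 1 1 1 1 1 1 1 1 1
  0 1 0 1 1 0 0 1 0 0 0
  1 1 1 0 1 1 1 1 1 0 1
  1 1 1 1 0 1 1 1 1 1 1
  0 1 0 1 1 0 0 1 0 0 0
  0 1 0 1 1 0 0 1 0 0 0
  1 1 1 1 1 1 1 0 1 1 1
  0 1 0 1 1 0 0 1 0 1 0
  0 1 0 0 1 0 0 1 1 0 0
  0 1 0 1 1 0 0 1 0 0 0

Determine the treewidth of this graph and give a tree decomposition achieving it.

Treewidth 4.
One such decomposition:
Bags: B1 = {1, 3, 4, 7, 10}  B2 = {1, 3, 4, 7, 8}  B3 = {0, 1, 3, 4, 7}  B4 = {1, 4, 7, 8, 9}  B5 = {1, 3, 4, 5, 7}  B6 = {1, 2, 3, 4, 7}  B7 = {1, 3, 4, 6, 7}
Tree: B1–B2, B1–B3, B2–B4, B2–B5, B3–B6, B5–B7

Each bag holds 5 vertices, so the decomposition has width 4, which upper-bounds the treewidth. Conversely, {1, 4, 7, 8, 9} is a clique of size 5, and the vertices of any clique must share a bag in every tree decomposition; so some bag has ≥ 5 vertices and tw(G) ≥ 4. Hence tw(G) = 4 exactly.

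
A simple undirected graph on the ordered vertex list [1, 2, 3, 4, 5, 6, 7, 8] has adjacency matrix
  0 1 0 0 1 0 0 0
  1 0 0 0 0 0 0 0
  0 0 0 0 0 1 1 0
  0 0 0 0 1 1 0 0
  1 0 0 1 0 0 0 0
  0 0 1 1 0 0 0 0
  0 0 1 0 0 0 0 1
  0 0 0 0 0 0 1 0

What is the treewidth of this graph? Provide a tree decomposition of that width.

Treewidth 1.
One optimal decomposition is:
Bags: B1 = {7, 8}  B2 = {3, 7}  B3 = {3, 6}  B4 = {4, 6}  B5 = {4, 5}  B6 = {1, 5}  B7 = {1, 2}
Tree: B1–B2, B2–B3, B3–B4, B4–B5, B5–B6, B6–B7

Every bag has size at most 2, so the width is 2 − 1 = 1 and tw(G) ≤ 1. G has an edge, so its treewidth is at least 1. Therefore the treewidth is 1.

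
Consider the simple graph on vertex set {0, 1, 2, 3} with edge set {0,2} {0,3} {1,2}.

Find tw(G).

A width-1 tree decomposition is:
Bags: B1 = {0, 2}  B2 = {1, 2}  B3 = {0, 3}
Tree: B1–B2, B1–B3
The largest bag has 2 vertices, giving width 1; this decomposition certifies tw(G) ≤ 1. Since G has at least one edge (e.g. 2–0), it is not an edgeless graph, so tw(G) ≥ 1. Combining the bounds, tw(G) = 1.

1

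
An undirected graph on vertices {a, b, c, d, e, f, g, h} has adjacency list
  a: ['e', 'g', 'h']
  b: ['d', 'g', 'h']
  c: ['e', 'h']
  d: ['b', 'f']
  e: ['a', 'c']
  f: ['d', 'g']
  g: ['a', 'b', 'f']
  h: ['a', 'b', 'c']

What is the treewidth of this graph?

A width-2 tree decomposition is:
Bags: B1 = {c, e, h}  B2 = {a, e, h}  B3 = {a, b, h}  B4 = {a, b, g}  B5 = {b, d, g}  B6 = {d, f, g}
Tree: B1–B2, B2–B3, B3–B4, B4–B5, B5–B6
Each bag holds 3 vertices, so the decomposition has width 2, which upper-bounds the treewidth. Since c–e–a–h–c is a cycle in G, G is not acyclic. Forests are exactly the graphs of treewidth ≤ 1, so tw(G) ≥ 2. Combining the bounds, tw(G) = 2.

2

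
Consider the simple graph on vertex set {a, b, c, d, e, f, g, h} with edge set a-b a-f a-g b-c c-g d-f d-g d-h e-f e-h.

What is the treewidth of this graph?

A width-2 tree decomposition is:
Bags: B1 = {b, c, g}  B2 = {a, b, g}  B3 = {a, d, g}  B4 = {a, d, f}  B5 = {d, f, h}  B6 = {e, f, h}
Tree: B1–B2, B2–B3, B3–B4, B4–B5, B5–B6
Every bag has size at most 3, so the width is 3 − 1 = 2 and tw(G) ≤ 2. Since c–b–a–g–c is a cycle in G, G is not acyclic. Forests are exactly the graphs of treewidth ≤ 1, so tw(G) ≥ 2. Combining the bounds, tw(G) = 2.

2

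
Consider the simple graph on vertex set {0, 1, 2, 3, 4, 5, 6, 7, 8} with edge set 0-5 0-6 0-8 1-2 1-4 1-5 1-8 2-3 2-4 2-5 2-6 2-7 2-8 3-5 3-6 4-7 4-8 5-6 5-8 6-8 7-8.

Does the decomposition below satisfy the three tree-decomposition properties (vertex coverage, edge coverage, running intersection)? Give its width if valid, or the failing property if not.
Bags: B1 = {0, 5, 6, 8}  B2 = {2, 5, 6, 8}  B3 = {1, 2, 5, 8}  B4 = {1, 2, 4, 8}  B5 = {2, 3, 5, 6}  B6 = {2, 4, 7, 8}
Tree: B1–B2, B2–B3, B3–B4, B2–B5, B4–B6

Yes; width 3.

Checking the three conditions: (i) the bags cover all of {0, 1, 2, 3, 4, 5, 6, 7, 8}; (ii) for each edge, some bag contains both endpoints; (iii) the bags containing any fixed vertex form a subtree. All hold, so the decomposition is valid with width 4 − 1 = 3.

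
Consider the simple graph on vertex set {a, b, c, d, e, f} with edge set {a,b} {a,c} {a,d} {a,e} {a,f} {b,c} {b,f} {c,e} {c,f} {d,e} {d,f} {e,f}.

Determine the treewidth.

3

A width-3 tree decomposition is:
Bags: B1 = {a, c, e, f}  B2 = {a, d, e, f}  B3 = {a, b, c, f}
Tree: B1–B2, B1–B3
Each bag holds 4 vertices, so the decomposition has width 3, which upper-bounds the treewidth. For the lower bound, the 4 vertices {a, d, e, f} are pairwise adjacent, and any tree decomposition puts a clique entirely inside one bag — forcing width ≥ 3. Hence tw(G) = 3 exactly.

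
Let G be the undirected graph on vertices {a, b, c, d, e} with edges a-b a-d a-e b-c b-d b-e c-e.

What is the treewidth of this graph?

2

A width-2 tree decomposition is:
Bags: B1 = {a, b, e}  B2 = {a, b, d}  B3 = {b, c, e}
Tree: B1–B2, B1–B3
The largest bag has 3 vertices, giving width 2; this decomposition certifies tw(G) ≤ 2. For the lower bound, the 3 vertices {a, b, d} are pairwise adjacent, and any tree decomposition puts a clique entirely inside one bag — forcing width ≥ 2. Hence tw(G) = 2 exactly.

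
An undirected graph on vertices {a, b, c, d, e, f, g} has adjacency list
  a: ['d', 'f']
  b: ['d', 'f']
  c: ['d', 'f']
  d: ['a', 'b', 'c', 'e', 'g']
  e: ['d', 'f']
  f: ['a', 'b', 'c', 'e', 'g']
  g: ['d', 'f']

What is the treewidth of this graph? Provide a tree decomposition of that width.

Each bag holds 3 vertices, so the decomposition has width 2, which upper-bounds the treewidth. For the lower bound, G contains the cycle f–b–d–c–f, so G is not a forest; only forests have treewidth ≤ 1, hence tw(G) ≥ 2. Combining the bounds, tw(G) = 2.

Treewidth 2.
One such decomposition:
Bags: B1 = {b, d, f}  B2 = {c, d, f}  B3 = {d, f, g}  B4 = {d, e, f}  B5 = {a, d, f}
Tree: B1–B2, B2–B3, B3–B4, B4–B5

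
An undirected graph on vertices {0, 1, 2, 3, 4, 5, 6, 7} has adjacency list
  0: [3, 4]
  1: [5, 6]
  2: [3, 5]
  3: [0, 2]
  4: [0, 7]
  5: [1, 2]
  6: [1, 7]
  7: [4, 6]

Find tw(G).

A width-2 tree decomposition is:
Bags: B1 = {0, 3, 4}  B2 = {2, 3, 4}  B3 = {2, 4, 5}  B4 = {1, 4, 5}  B5 = {1, 4, 6}  B6 = {4, 6, 7}
Tree: B1–B2, B2–B3, B3–B4, B4–B5, B5–B6
Every bag has size at most 3, so the width is 3 − 1 = 2 and tw(G) ≤ 2. For the lower bound, G contains the cycle 4–0–3–2–5–1–6–7–4, so G is not a forest; only forests have treewidth ≤ 1, hence tw(G) ≥ 2. Hence tw(G) = 2 exactly.

2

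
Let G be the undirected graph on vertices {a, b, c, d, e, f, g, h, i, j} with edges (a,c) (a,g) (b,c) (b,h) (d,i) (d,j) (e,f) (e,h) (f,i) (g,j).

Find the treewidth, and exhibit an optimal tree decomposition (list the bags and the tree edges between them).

Treewidth 2.
Bags: B1 = {b, c, h}  B2 = {a, c, h}  B3 = {a, g, h}  B4 = {g, h, j}  B5 = {d, h, j}  B6 = {d, h, i}  B7 = {f, h, i}  B8 = {e, f, h}
Tree: B1–B2, B2–B3, B3–B4, B4–B5, B5–B6, B6–B7, B7–B8

Each bag holds 3 vertices, so the decomposition has width 2, which upper-bounds the treewidth. For the lower bound, G contains the cycle h–b–c–a–g–j–d–i–f–e–h, so G is not a forest; only forests have treewidth ≤ 1, hence tw(G) ≥ 2. The upper and lower bounds meet at 2, so that is the treewidth.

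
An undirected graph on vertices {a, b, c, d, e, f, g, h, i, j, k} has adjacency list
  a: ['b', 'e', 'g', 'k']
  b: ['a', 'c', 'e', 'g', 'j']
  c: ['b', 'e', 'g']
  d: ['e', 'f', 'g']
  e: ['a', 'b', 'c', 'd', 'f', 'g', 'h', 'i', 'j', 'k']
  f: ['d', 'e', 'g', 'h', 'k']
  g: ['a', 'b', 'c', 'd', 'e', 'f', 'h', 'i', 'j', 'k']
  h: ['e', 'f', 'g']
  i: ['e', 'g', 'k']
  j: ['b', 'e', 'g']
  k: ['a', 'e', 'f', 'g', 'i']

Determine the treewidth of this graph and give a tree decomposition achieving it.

Treewidth 3.
One optimal decomposition is:
Bags: B1 = {e, f, g, h}  B2 = {e, f, g, k}  B3 = {d, e, f, g}  B4 = {a, e, g, k}  B5 = {a, b, e, g}  B6 = {b, c, e, g}  B7 = {e, g, i, k}  B8 = {b, e, g, j}
Tree: B1–B2, B1–B3, B2–B4, B4–B5, B5–B6, B2–B7, B6–B8

Every bag has size at most 4, so the width is 4 − 1 = 3 and tw(G) ≤ 3. On the other hand G contains the 4-clique {d, e, f, g}. A clique must lie in a single bag of any decomposition, so no decomposition can have width below 3. The upper and lower bounds meet at 3, so that is the treewidth.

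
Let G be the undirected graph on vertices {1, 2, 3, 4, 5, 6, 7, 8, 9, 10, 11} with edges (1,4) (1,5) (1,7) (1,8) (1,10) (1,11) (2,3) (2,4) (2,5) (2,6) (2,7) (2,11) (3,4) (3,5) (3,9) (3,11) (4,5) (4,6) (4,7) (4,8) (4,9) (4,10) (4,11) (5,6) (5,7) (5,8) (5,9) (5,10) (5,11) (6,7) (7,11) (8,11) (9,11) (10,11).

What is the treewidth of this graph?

A width-4 tree decomposition is:
Bags: B1 = {1, 4, 5, 7, 11}  B2 = {1, 4, 5, 10, 11}  B3 = {2, 4, 5, 7, 11}  B4 = {2, 3, 4, 5, 11}  B5 = {2, 4, 5, 6, 7}  B6 = {1, 4, 5, 8, 11}  B7 = {3, 4, 5, 9, 11}
Tree: B1–B2, B1–B3, B3–B4, B3–B5, B2–B6, B4–B7
Each bag holds 5 vertices, so the decomposition has width 4, which upper-bounds the treewidth. Conversely, {1, 4, 5, 8, 11} is a clique of size 5, and the vertices of any clique must share a bag in every tree decomposition; so some bag has ≥ 5 vertices and tw(G) ≥ 4. Combining the bounds, tw(G) = 4.

4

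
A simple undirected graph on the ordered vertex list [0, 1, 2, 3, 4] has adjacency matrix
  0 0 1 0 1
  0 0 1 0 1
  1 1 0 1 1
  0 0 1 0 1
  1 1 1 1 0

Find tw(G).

2

A width-2 tree decomposition is:
Bags: B1 = {0, 2, 4}  B2 = {2, 3, 4}  B3 = {1, 2, 4}
Tree: B1–B2, B1–B3
Every bag has size at most 3, so the width is 3 − 1 = 2 and tw(G) ≤ 2. For the lower bound, the 3 vertices {0, 2, 4} are pairwise adjacent, and any tree decomposition puts a clique entirely inside one bag — forcing width ≥ 2. Combining the bounds, tw(G) = 2.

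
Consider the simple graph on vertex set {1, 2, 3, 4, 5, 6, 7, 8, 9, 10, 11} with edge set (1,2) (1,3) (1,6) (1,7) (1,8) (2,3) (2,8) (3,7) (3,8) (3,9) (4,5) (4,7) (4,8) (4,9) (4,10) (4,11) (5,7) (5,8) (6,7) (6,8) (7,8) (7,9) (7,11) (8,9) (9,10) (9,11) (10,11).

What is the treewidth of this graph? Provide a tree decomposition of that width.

Each bag holds 4 vertices, so the decomposition has width 3, which upper-bounds the treewidth. On the other hand G contains the 4-clique {1, 2, 3, 8}. A clique must lie in a single bag of any decomposition, so no decomposition can have width below 3. Combining the bounds, tw(G) = 3.

Treewidth 3.
Bags: B1 = {4, 7, 8, 9}  B2 = {3, 7, 8, 9}  B3 = {4, 7, 9, 11}  B4 = {1, 3, 7, 8}  B5 = {4, 5, 7, 8}  B6 = {4, 9, 10, 11}  B7 = {1, 6, 7, 8}  B8 = {1, 2, 3, 8}
Tree: B1–B2, B1–B3, B2–B4, B1–B5, B3–B6, B4–B7, B4–B8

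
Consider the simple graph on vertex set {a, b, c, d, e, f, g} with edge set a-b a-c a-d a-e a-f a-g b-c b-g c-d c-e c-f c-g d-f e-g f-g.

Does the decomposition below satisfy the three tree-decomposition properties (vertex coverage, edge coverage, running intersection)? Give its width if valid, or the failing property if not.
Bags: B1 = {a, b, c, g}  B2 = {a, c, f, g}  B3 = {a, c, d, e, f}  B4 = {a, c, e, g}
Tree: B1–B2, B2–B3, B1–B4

A tree decomposition must satisfy three properties: every vertex lies in some bag; for every edge, both endpoints lie together in some bag; and for every vertex, the bags containing it form a connected subtree. Here bags containing vertex e are not connected in the tree, so the decomposition is invalid.

No — bags containing vertex e are not connected in the tree.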